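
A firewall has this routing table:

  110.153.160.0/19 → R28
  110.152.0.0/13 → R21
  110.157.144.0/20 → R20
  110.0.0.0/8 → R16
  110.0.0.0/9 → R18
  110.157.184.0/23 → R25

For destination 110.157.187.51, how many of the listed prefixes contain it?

2

Prefixes containing 110.157.187.51:
  110.0.0.0/8 (110.0.0.0 - 110.255.255.255)
  110.152.0.0/13 (110.152.0.0 - 110.159.255.255)
Total matching entries: 2.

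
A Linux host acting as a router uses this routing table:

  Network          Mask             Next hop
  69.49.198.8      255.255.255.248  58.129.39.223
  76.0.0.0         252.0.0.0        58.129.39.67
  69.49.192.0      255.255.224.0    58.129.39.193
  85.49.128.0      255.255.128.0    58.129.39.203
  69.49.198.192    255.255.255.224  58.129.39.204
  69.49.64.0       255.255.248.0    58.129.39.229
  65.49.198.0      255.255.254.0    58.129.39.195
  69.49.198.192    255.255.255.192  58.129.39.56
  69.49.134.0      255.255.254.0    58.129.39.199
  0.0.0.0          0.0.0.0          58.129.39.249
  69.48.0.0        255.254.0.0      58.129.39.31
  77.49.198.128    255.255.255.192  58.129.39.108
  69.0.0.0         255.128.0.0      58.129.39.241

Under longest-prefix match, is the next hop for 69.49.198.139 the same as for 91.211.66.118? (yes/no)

no

69.49.198.139: longest match 69.49.192.0/19 -> 58.129.39.193
91.211.66.118: longest match 0.0.0.0/0 -> 58.129.39.249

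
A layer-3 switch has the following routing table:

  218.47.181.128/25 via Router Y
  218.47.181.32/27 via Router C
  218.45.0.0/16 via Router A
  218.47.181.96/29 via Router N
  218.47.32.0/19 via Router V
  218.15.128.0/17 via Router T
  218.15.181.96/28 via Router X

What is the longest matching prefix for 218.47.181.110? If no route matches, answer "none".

none

218.47.181.110 is outside every listed prefix and there is no default route.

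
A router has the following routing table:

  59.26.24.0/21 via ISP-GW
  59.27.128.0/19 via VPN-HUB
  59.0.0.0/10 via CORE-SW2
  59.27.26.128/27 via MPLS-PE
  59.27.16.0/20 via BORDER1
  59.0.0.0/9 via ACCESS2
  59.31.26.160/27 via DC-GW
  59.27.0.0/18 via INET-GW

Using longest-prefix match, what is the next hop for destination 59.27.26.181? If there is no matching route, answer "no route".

BORDER1

Routes whose prefix contains 59.27.26.181:
  59.0.0.0/9 (59.0.0.0 - 59.127.255.255) -> ACCESS2
  59.0.0.0/10 (59.0.0.0 - 59.63.255.255) -> CORE-SW2
  59.27.0.0/18 (59.27.0.0 - 59.27.63.255) -> INET-GW
  59.27.16.0/20 (59.27.16.0 - 59.27.31.255) -> BORDER1
More-specific entries that do NOT match:
  59.27.26.128/27 (59.27.26.128 - 59.27.26.159) does not contain 59.27.26.181
  59.31.26.160/27 (59.31.26.160 - 59.31.26.191) does not contain 59.27.26.181
  59.26.24.0/21 (59.26.24.0 - 59.26.31.255) does not contain 59.27.26.181
Longest matching prefix is /20 -> next hop BORDER1.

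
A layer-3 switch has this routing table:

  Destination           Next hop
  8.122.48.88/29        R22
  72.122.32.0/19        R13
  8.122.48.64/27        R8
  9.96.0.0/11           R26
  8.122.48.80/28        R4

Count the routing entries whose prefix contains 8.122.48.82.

2

Prefixes containing 8.122.48.82:
  8.122.48.64/27 (8.122.48.64 - 8.122.48.95)
  8.122.48.80/28 (8.122.48.80 - 8.122.48.95)
Total matching entries: 2.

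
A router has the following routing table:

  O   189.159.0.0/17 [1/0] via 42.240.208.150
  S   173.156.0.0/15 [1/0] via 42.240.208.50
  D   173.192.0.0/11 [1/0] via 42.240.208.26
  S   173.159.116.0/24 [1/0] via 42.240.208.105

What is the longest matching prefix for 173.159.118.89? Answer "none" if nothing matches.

none

173.159.118.89 is outside every listed prefix and there is no default route.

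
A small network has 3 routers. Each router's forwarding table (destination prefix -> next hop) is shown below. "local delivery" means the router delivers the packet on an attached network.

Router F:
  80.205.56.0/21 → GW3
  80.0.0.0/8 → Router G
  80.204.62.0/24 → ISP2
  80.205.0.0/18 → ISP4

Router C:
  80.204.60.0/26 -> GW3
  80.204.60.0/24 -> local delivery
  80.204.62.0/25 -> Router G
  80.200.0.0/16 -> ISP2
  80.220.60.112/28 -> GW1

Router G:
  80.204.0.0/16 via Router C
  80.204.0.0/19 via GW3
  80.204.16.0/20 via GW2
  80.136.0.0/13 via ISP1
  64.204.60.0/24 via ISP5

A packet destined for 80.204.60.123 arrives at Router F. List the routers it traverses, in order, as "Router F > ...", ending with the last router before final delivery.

At Router F: longest match for 80.204.60.123 is 80.0.0.0/8 -> Router G
At Router G: longest match for 80.204.60.123 is 80.204.0.0/16 -> Router C
At Router C: longest match for 80.204.60.123 is 80.204.60.0/24 -> local delivery

Router F > Router G > Router C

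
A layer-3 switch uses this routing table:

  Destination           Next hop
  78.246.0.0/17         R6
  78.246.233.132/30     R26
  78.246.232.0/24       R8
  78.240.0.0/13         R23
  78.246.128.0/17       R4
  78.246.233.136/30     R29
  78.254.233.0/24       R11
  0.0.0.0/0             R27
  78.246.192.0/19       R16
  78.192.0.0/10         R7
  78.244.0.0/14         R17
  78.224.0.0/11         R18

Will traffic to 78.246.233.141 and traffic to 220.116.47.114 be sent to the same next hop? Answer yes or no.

78.246.233.141: longest match 78.246.128.0/17 -> R4
220.116.47.114: longest match 0.0.0.0/0 -> R27

no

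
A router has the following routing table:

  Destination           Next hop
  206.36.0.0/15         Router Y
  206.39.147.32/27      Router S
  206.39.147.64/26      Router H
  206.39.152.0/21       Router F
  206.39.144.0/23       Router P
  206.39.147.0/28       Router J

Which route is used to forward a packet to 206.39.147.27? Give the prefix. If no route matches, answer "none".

none

206.39.147.27 is outside every listed prefix and there is no default route.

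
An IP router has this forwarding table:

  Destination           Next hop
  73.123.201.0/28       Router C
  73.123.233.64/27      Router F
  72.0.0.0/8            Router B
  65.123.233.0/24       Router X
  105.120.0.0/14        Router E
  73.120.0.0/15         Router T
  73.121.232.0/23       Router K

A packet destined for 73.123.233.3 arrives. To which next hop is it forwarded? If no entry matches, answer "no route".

no route

No entry's prefix contains 73.123.233.3; there is no default route.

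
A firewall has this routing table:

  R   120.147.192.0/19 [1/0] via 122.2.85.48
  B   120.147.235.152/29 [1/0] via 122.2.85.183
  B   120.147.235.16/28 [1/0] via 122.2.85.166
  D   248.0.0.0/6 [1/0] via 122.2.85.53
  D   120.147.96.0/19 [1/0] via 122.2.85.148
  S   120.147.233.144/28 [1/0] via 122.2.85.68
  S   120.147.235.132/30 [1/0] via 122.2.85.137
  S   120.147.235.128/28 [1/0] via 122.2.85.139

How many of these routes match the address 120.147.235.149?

0

No listed prefix contains 120.147.235.149.
Total matching entries: 0.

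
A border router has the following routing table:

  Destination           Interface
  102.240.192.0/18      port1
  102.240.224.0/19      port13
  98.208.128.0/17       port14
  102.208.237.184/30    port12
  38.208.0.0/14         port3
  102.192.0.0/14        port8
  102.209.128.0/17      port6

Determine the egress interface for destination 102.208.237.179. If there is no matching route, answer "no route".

No entry's prefix contains 102.208.237.179; there is no default route.

no route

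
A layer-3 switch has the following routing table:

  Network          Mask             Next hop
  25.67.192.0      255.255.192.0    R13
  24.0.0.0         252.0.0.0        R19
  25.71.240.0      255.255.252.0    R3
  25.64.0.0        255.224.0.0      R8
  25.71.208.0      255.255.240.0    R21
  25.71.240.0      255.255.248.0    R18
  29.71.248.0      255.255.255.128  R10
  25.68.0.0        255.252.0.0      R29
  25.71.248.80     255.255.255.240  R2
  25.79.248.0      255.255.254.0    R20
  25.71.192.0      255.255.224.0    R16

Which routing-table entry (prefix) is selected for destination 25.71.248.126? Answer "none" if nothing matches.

Entries matching 25.71.248.126:
  24.0.0.0/6 (24.0.0.0 - 27.255.255.255)
  25.64.0.0/11 (25.64.0.0 - 25.95.255.255)
  25.68.0.0/14 (25.68.0.0 - 25.71.255.255)
Most specific is 25.68.0.0/14.

25.68.0.0/14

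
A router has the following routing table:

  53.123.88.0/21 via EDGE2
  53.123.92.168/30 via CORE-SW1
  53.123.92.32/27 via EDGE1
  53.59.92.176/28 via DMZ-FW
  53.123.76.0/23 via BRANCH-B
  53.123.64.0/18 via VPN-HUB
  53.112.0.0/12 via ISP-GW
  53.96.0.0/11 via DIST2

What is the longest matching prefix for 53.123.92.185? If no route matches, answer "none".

Entries matching 53.123.92.185:
  53.96.0.0/11 (53.96.0.0 - 53.127.255.255)
  53.112.0.0/12 (53.112.0.0 - 53.127.255.255)
  53.123.64.0/18 (53.123.64.0 - 53.123.127.255)
  53.123.88.0/21 (53.123.88.0 - 53.123.95.255)
Most specific is 53.123.88.0/21.

53.123.88.0/21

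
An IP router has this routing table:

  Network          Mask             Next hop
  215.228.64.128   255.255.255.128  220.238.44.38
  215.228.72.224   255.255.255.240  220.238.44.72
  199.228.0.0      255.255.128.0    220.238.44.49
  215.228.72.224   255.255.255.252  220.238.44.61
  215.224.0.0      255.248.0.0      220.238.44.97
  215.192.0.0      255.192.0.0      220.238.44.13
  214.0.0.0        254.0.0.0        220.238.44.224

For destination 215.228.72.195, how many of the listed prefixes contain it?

3

Prefixes containing 215.228.72.195:
  214.0.0.0/7 (214.0.0.0 - 215.255.255.255)
  215.192.0.0/10 (215.192.0.0 - 215.255.255.255)
  215.224.0.0/13 (215.224.0.0 - 215.231.255.255)
Total matching entries: 3.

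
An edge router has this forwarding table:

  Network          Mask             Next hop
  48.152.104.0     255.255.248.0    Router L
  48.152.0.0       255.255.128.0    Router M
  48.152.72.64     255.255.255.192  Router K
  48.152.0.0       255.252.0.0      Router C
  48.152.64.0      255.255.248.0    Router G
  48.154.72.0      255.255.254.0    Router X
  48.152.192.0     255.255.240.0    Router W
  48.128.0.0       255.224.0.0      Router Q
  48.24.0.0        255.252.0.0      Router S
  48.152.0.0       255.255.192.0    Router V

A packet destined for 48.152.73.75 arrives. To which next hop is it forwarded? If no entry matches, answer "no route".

Router M

Routes whose prefix contains 48.152.73.75:
  48.128.0.0/11 (48.128.0.0 - 48.159.255.255) -> Router Q
  48.152.0.0/14 (48.152.0.0 - 48.155.255.255) -> Router C
  48.152.0.0/17 (48.152.0.0 - 48.152.127.255) -> Router M
More-specific entries that do NOT match:
  48.152.72.64/26 (48.152.72.64 - 48.152.72.127) does not contain 48.152.73.75
  48.154.72.0/23 (48.154.72.0 - 48.154.73.255) does not contain 48.152.73.75
  48.152.104.0/21 (48.152.104.0 - 48.152.111.255) does not contain 48.152.73.75
  48.152.64.0/21 (48.152.64.0 - 48.152.71.255) does not contain 48.152.73.75
  48.152.192.0/20 (48.152.192.0 - 48.152.207.255) does not contain 48.152.73.75
  48.152.0.0/18 (48.152.0.0 - 48.152.63.255) does not contain 48.152.73.75
Longest matching prefix is /17 -> next hop Router M.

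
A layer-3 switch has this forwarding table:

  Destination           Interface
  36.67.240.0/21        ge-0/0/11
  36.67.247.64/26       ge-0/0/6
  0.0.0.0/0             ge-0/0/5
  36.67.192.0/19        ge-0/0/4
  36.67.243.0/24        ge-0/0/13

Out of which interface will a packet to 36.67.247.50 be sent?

ge-0/0/11

Routes whose prefix contains 36.67.247.50:
  0.0.0.0/0 (default, matches everything) -> ge-0/0/5
  36.67.240.0/21 (36.67.240.0 - 36.67.247.255) -> ge-0/0/11
More-specific entries that do NOT match:
  36.67.247.64/26 (36.67.247.64 - 36.67.247.127) does not contain 36.67.247.50
  36.67.243.0/24 (36.67.243.0 - 36.67.243.255) does not contain 36.67.247.50
Longest matching prefix is /21 -> interface ge-0/0/11.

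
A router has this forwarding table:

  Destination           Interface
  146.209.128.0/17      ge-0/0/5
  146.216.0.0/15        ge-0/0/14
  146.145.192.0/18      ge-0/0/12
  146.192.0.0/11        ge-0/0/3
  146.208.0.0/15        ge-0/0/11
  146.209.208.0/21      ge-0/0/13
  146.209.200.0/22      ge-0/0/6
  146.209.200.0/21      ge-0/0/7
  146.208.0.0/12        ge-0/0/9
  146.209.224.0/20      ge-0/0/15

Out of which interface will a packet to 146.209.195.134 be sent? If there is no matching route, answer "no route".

Routes whose prefix contains 146.209.195.134:
  146.192.0.0/11 (146.192.0.0 - 146.223.255.255) -> ge-0/0/3
  146.208.0.0/12 (146.208.0.0 - 146.223.255.255) -> ge-0/0/9
  146.208.0.0/15 (146.208.0.0 - 146.209.255.255) -> ge-0/0/11
  146.209.128.0/17 (146.209.128.0 - 146.209.255.255) -> ge-0/0/5
More-specific entries that do NOT match:
  146.209.200.0/22 (146.209.200.0 - 146.209.203.255) does not contain 146.209.195.134
  146.209.208.0/21 (146.209.208.0 - 146.209.215.255) does not contain 146.209.195.134
  146.209.200.0/21 (146.209.200.0 - 146.209.207.255) does not contain 146.209.195.134
  146.209.224.0/20 (146.209.224.0 - 146.209.239.255) does not contain 146.209.195.134
  146.145.192.0/18 (146.145.192.0 - 146.145.255.255) does not contain 146.209.195.134
Longest matching prefix is /17 -> interface ge-0/0/5.

ge-0/0/5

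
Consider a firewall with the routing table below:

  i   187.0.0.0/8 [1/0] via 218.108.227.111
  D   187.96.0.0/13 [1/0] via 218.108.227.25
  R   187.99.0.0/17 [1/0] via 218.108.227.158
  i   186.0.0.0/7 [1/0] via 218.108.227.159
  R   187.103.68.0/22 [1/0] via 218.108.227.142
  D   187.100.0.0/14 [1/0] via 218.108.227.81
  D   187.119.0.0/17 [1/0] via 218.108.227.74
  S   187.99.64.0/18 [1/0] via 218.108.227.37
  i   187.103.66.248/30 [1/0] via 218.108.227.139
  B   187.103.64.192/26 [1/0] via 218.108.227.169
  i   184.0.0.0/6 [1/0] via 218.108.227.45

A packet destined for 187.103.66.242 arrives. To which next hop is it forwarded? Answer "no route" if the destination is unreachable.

Routes whose prefix contains 187.103.66.242:
  184.0.0.0/6 (184.0.0.0 - 187.255.255.255) -> 218.108.227.45
  186.0.0.0/7 (186.0.0.0 - 187.255.255.255) -> 218.108.227.159
  187.0.0.0/8 (187.0.0.0 - 187.255.255.255) -> 218.108.227.111
  187.96.0.0/13 (187.96.0.0 - 187.103.255.255) -> 218.108.227.25
  187.100.0.0/14 (187.100.0.0 - 187.103.255.255) -> 218.108.227.81
More-specific entries that do NOT match:
  187.103.66.248/30 (187.103.66.248 - 187.103.66.251) does not contain 187.103.66.242
  187.103.64.192/26 (187.103.64.192 - 187.103.64.255) does not contain 187.103.66.242
  187.103.68.0/22 (187.103.68.0 - 187.103.71.255) does not contain 187.103.66.242
  187.99.64.0/18 (187.99.64.0 - 187.99.127.255) does not contain 187.103.66.242
  187.99.0.0/17 (187.99.0.0 - 187.99.127.255) does not contain 187.103.66.242
  187.119.0.0/17 (187.119.0.0 - 187.119.127.255) does not contain 187.103.66.242
Longest matching prefix is /14 -> next hop 218.108.227.81.

218.108.227.81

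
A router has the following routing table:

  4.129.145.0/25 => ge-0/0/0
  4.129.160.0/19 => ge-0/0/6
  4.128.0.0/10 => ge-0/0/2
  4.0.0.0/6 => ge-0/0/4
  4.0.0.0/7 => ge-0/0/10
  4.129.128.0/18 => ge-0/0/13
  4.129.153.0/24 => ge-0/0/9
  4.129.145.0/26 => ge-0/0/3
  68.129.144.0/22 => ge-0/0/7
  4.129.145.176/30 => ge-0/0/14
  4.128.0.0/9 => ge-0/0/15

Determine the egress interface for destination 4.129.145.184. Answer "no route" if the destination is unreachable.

ge-0/0/13

Routes whose prefix contains 4.129.145.184:
  4.0.0.0/6 (4.0.0.0 - 7.255.255.255) -> ge-0/0/4
  4.0.0.0/7 (4.0.0.0 - 5.255.255.255) -> ge-0/0/10
  4.128.0.0/9 (4.128.0.0 - 4.255.255.255) -> ge-0/0/15
  4.128.0.0/10 (4.128.0.0 - 4.191.255.255) -> ge-0/0/2
  4.129.128.0/18 (4.129.128.0 - 4.129.191.255) -> ge-0/0/13
More-specific entries that do NOT match:
  4.129.145.176/30 (4.129.145.176 - 4.129.145.179) does not contain 4.129.145.184
  4.129.145.0/26 (4.129.145.0 - 4.129.145.63) does not contain 4.129.145.184
  4.129.145.0/25 (4.129.145.0 - 4.129.145.127) does not contain 4.129.145.184
  4.129.153.0/24 (4.129.153.0 - 4.129.153.255) does not contain 4.129.145.184
  68.129.144.0/22 (68.129.144.0 - 68.129.147.255) does not contain 4.129.145.184
  4.129.160.0/19 (4.129.160.0 - 4.129.191.255) does not contain 4.129.145.184
Longest matching prefix is /18 -> interface ge-0/0/13.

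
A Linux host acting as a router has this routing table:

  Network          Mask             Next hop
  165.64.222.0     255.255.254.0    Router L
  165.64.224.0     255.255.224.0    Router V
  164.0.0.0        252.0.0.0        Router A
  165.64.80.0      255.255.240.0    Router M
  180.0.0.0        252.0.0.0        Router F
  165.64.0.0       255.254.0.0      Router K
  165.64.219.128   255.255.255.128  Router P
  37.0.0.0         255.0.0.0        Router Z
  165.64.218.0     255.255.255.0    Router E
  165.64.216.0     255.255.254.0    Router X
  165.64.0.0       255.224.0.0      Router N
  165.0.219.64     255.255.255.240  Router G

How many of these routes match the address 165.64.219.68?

Prefixes containing 165.64.219.68:
  164.0.0.0/6 (164.0.0.0 - 167.255.255.255)
  165.64.0.0/11 (165.64.0.0 - 165.95.255.255)
  165.64.0.0/15 (165.64.0.0 - 165.65.255.255)
Total matching entries: 3.

3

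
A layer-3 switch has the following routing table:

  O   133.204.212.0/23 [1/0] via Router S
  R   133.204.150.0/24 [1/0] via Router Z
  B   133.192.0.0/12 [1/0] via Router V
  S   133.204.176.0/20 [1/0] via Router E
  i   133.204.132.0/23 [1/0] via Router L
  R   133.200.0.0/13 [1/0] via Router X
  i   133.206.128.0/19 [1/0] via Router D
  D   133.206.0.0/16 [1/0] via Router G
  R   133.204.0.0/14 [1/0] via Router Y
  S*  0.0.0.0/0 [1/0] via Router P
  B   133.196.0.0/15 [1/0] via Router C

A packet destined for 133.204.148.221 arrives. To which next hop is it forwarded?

Router Y

Routes whose prefix contains 133.204.148.221:
  0.0.0.0/0 (default, matches everything) -> Router P
  133.192.0.0/12 (133.192.0.0 - 133.207.255.255) -> Router V
  133.200.0.0/13 (133.200.0.0 - 133.207.255.255) -> Router X
  133.204.0.0/14 (133.204.0.0 - 133.207.255.255) -> Router Y
More-specific entries that do NOT match:
  133.204.150.0/24 (133.204.150.0 - 133.204.150.255) does not contain 133.204.148.221
  133.204.212.0/23 (133.204.212.0 - 133.204.213.255) does not contain 133.204.148.221
  133.204.132.0/23 (133.204.132.0 - 133.204.133.255) does not contain 133.204.148.221
  133.204.176.0/20 (133.204.176.0 - 133.204.191.255) does not contain 133.204.148.221
  133.206.128.0/19 (133.206.128.0 - 133.206.159.255) does not contain 133.204.148.221
  133.206.0.0/16 (133.206.0.0 - 133.206.255.255) does not contain 133.204.148.221
  133.196.0.0/15 (133.196.0.0 - 133.197.255.255) does not contain 133.204.148.221
Longest matching prefix is /14 -> next hop Router Y.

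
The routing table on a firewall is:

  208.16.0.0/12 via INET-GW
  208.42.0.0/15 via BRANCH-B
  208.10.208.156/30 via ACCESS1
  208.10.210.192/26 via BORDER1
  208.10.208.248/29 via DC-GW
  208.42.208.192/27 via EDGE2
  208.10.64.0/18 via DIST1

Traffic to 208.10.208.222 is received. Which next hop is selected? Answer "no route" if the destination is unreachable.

No entry's prefix contains 208.10.208.222; there is no default route.

no route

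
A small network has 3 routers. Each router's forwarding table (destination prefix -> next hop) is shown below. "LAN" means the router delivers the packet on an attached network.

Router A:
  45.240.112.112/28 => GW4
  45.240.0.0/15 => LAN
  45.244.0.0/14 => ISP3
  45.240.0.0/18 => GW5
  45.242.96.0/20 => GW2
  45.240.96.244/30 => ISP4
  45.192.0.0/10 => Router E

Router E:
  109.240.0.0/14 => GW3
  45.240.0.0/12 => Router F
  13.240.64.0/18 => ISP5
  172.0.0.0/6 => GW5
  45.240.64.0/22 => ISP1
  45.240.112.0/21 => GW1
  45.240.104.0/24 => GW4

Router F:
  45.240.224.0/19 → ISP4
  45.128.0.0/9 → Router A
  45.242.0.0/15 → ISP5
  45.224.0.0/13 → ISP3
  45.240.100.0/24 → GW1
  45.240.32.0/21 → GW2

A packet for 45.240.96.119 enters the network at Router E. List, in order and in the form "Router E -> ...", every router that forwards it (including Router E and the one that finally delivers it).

At Router E: longest match for 45.240.96.119 is 45.240.0.0/12 -> Router F
At Router F: longest match for 45.240.96.119 is 45.128.0.0/9 -> Router A
At Router A: longest match for 45.240.96.119 is 45.240.0.0/15 -> LAN

Router E -> Router F -> Router A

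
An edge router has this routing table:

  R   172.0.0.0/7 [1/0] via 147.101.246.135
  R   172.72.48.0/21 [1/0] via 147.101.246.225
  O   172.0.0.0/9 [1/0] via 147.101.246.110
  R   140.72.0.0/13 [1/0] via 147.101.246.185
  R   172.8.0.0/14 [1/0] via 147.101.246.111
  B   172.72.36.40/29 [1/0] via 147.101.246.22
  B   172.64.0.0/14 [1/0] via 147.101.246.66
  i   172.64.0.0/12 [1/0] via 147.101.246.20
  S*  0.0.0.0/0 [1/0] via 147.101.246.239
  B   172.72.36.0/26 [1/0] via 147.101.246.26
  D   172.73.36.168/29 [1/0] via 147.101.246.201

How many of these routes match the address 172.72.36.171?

Prefixes containing 172.72.36.171:
  0.0.0.0/0 (default, matches everything)
  172.0.0.0/7 (172.0.0.0 - 173.255.255.255)
  172.0.0.0/9 (172.0.0.0 - 172.127.255.255)
  172.64.0.0/12 (172.64.0.0 - 172.79.255.255)
Total matching entries: 4.

4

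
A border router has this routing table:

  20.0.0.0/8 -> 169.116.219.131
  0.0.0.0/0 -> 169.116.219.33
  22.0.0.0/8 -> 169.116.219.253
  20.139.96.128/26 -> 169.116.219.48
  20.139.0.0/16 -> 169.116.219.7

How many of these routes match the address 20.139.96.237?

3

Prefixes containing 20.139.96.237:
  0.0.0.0/0 (default, matches everything)
  20.0.0.0/8 (20.0.0.0 - 20.255.255.255)
  20.139.0.0/16 (20.139.0.0 - 20.139.255.255)
Total matching entries: 3.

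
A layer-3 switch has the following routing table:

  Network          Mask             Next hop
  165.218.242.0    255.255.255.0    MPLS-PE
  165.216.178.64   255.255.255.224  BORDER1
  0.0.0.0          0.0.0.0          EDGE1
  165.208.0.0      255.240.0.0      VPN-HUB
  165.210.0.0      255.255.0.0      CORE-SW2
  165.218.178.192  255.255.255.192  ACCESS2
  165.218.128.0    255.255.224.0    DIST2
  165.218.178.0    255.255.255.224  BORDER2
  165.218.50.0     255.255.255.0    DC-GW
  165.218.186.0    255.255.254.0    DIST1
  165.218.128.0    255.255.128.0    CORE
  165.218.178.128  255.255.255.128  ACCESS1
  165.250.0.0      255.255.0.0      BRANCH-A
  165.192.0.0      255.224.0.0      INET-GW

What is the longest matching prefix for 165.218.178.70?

165.218.128.0/17

Entries matching 165.218.178.70:
  0.0.0.0/0 (default, matches everything)
  165.192.0.0/11 (165.192.0.0 - 165.223.255.255)
  165.208.0.0/12 (165.208.0.0 - 165.223.255.255)
  165.218.128.0/17 (165.218.128.0 - 165.218.255.255)
Most specific is 165.218.128.0/17.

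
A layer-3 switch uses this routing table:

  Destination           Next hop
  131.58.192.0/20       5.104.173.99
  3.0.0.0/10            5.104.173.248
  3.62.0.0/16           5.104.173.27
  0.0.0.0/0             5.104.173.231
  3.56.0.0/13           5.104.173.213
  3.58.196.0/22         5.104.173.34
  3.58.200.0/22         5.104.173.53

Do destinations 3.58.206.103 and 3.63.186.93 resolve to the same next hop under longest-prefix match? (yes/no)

3.58.206.103: longest match 3.56.0.0/13 -> 5.104.173.213
3.63.186.93: longest match 3.56.0.0/13 -> 5.104.173.213

yes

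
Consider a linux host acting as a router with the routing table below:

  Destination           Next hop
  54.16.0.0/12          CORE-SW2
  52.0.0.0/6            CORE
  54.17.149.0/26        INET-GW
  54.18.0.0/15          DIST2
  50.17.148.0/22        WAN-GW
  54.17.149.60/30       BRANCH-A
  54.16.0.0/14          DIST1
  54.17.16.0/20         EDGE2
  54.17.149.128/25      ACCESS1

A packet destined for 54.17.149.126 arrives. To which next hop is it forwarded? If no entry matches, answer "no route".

Routes whose prefix contains 54.17.149.126:
  52.0.0.0/6 (52.0.0.0 - 55.255.255.255) -> CORE
  54.16.0.0/12 (54.16.0.0 - 54.31.255.255) -> CORE-SW2
  54.16.0.0/14 (54.16.0.0 - 54.19.255.255) -> DIST1
More-specific entries that do NOT match:
  54.17.149.60/30 (54.17.149.60 - 54.17.149.63) does not contain 54.17.149.126
  54.17.149.0/26 (54.17.149.0 - 54.17.149.63) does not contain 54.17.149.126
  54.17.149.128/25 (54.17.149.128 - 54.17.149.255) does not contain 54.17.149.126
  50.17.148.0/22 (50.17.148.0 - 50.17.151.255) does not contain 54.17.149.126
  54.17.16.0/20 (54.17.16.0 - 54.17.31.255) does not contain 54.17.149.126
  54.18.0.0/15 (54.18.0.0 - 54.19.255.255) does not contain 54.17.149.126
Longest matching prefix is /14 -> next hop DIST1.

DIST1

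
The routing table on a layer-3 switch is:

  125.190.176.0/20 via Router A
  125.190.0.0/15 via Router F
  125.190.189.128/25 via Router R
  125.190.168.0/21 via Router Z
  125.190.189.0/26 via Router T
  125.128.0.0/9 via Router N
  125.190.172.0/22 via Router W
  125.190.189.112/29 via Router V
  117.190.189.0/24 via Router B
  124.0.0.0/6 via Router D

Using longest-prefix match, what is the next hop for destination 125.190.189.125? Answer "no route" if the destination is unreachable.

Routes whose prefix contains 125.190.189.125:
  124.0.0.0/6 (124.0.0.0 - 127.255.255.255) -> Router D
  125.128.0.0/9 (125.128.0.0 - 125.255.255.255) -> Router N
  125.190.0.0/15 (125.190.0.0 - 125.191.255.255) -> Router F
  125.190.176.0/20 (125.190.176.0 - 125.190.191.255) -> Router A
More-specific entries that do NOT match:
  125.190.189.112/29 (125.190.189.112 - 125.190.189.119) does not contain 125.190.189.125
  125.190.189.0/26 (125.190.189.0 - 125.190.189.63) does not contain 125.190.189.125
  125.190.189.128/25 (125.190.189.128 - 125.190.189.255) does not contain 125.190.189.125
  117.190.189.0/24 (117.190.189.0 - 117.190.189.255) does not contain 125.190.189.125
  125.190.172.0/22 (125.190.172.0 - 125.190.175.255) does not contain 125.190.189.125
  125.190.168.0/21 (125.190.168.0 - 125.190.175.255) does not contain 125.190.189.125
Longest matching prefix is /20 -> next hop Router A.

Router A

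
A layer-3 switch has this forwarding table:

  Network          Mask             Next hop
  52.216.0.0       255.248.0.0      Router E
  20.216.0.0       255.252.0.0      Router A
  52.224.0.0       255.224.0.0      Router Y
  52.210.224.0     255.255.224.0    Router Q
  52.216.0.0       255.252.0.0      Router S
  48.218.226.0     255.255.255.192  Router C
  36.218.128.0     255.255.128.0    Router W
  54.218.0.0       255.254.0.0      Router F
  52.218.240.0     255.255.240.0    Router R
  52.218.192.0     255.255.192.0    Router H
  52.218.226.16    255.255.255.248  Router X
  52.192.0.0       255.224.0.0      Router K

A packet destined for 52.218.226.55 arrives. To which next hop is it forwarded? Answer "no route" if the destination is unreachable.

Router H

Routes whose prefix contains 52.218.226.55:
  52.192.0.0/11 (52.192.0.0 - 52.223.255.255) -> Router K
  52.216.0.0/13 (52.216.0.0 - 52.223.255.255) -> Router E
  52.216.0.0/14 (52.216.0.0 - 52.219.255.255) -> Router S
  52.218.192.0/18 (52.218.192.0 - 52.218.255.255) -> Router H
More-specific entries that do NOT match:
  52.218.226.16/29 (52.218.226.16 - 52.218.226.23) does not contain 52.218.226.55
  48.218.226.0/26 (48.218.226.0 - 48.218.226.63) does not contain 52.218.226.55
  52.218.240.0/20 (52.218.240.0 - 52.218.255.255) does not contain 52.218.226.55
  52.210.224.0/19 (52.210.224.0 - 52.210.255.255) does not contain 52.218.226.55
Longest matching prefix is /18 -> next hop Router H.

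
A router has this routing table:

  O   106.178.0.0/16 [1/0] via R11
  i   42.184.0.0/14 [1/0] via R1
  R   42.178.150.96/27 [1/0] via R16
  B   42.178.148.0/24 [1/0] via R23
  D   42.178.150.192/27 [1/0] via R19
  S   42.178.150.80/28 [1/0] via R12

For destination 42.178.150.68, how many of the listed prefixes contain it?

No listed prefix contains 42.178.150.68.
Total matching entries: 0.

0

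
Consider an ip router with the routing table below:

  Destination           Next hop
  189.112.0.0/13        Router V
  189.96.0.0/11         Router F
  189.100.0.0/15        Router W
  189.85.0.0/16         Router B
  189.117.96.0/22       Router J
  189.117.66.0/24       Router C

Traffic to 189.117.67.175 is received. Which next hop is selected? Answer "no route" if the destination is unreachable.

Router V

Routes whose prefix contains 189.117.67.175:
  189.96.0.0/11 (189.96.0.0 - 189.127.255.255) -> Router F
  189.112.0.0/13 (189.112.0.0 - 189.119.255.255) -> Router V
More-specific entries that do NOT match:
  189.117.66.0/24 (189.117.66.0 - 189.117.66.255) does not contain 189.117.67.175
  189.117.96.0/22 (189.117.96.0 - 189.117.99.255) does not contain 189.117.67.175
  189.85.0.0/16 (189.85.0.0 - 189.85.255.255) does not contain 189.117.67.175
  189.100.0.0/15 (189.100.0.0 - 189.101.255.255) does not contain 189.117.67.175
Longest matching prefix is /13 -> next hop Router V.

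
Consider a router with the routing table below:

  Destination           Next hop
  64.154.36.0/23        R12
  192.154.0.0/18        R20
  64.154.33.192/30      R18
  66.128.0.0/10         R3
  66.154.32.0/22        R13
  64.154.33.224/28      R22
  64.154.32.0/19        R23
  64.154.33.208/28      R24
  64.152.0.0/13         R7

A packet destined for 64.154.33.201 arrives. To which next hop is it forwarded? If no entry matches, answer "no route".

R23

Routes whose prefix contains 64.154.33.201:
  64.152.0.0/13 (64.152.0.0 - 64.159.255.255) -> R7
  64.154.32.0/19 (64.154.32.0 - 64.154.63.255) -> R23
More-specific entries that do NOT match:
  64.154.33.192/30 (64.154.33.192 - 64.154.33.195) does not contain 64.154.33.201
  64.154.33.224/28 (64.154.33.224 - 64.154.33.239) does not contain 64.154.33.201
  64.154.33.208/28 (64.154.33.208 - 64.154.33.223) does not contain 64.154.33.201
  64.154.36.0/23 (64.154.36.0 - 64.154.37.255) does not contain 64.154.33.201
  66.154.32.0/22 (66.154.32.0 - 66.154.35.255) does not contain 64.154.33.201
Longest matching prefix is /19 -> next hop R23.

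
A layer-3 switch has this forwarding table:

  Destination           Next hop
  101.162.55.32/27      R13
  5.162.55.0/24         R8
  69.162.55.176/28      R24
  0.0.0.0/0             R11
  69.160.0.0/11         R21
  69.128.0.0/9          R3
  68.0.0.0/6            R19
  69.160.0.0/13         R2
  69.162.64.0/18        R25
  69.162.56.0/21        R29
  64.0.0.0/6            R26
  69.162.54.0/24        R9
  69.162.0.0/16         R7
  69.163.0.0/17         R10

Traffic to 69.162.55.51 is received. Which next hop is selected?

R7

Routes whose prefix contains 69.162.55.51:
  0.0.0.0/0 (default, matches everything) -> R11
  68.0.0.0/6 (68.0.0.0 - 71.255.255.255) -> R19
  69.128.0.0/9 (69.128.0.0 - 69.255.255.255) -> R3
  69.160.0.0/11 (69.160.0.0 - 69.191.255.255) -> R21
  69.160.0.0/13 (69.160.0.0 - 69.167.255.255) -> R2
  69.162.0.0/16 (69.162.0.0 - 69.162.255.255) -> R7
More-specific entries that do NOT match:
  69.162.55.176/28 (69.162.55.176 - 69.162.55.191) does not contain 69.162.55.51
  101.162.55.32/27 (101.162.55.32 - 101.162.55.63) does not contain 69.162.55.51
  5.162.55.0/24 (5.162.55.0 - 5.162.55.255) does not contain 69.162.55.51
  69.162.54.0/24 (69.162.54.0 - 69.162.54.255) does not contain 69.162.55.51
  69.162.56.0/21 (69.162.56.0 - 69.162.63.255) does not contain 69.162.55.51
  69.162.64.0/18 (69.162.64.0 - 69.162.127.255) does not contain 69.162.55.51
  69.163.0.0/17 (69.163.0.0 - 69.163.127.255) does not contain 69.162.55.51
Longest matching prefix is /16 -> next hop R7.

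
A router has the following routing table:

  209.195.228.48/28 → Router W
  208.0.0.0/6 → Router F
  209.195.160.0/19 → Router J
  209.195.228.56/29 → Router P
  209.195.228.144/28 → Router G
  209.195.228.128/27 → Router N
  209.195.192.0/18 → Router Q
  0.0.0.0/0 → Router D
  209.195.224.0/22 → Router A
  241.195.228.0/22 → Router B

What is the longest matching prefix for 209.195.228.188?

Entries matching 209.195.228.188:
  0.0.0.0/0 (default, matches everything)
  208.0.0.0/6 (208.0.0.0 - 211.255.255.255)
  209.195.192.0/18 (209.195.192.0 - 209.195.255.255)
Most specific is 209.195.192.0/18.

209.195.192.0/18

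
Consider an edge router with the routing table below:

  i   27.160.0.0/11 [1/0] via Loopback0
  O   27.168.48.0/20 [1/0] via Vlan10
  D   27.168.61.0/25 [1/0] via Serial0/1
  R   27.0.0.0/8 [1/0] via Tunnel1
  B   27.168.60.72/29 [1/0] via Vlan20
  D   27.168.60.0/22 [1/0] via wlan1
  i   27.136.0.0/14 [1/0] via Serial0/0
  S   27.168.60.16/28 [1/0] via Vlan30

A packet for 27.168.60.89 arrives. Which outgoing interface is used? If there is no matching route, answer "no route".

wlan1

Routes whose prefix contains 27.168.60.89:
  27.0.0.0/8 (27.0.0.0 - 27.255.255.255) -> Tunnel1
  27.160.0.0/11 (27.160.0.0 - 27.191.255.255) -> Loopback0
  27.168.48.0/20 (27.168.48.0 - 27.168.63.255) -> Vlan10
  27.168.60.0/22 (27.168.60.0 - 27.168.63.255) -> wlan1
More-specific entries that do NOT match:
  27.168.60.72/29 (27.168.60.72 - 27.168.60.79) does not contain 27.168.60.89
  27.168.60.16/28 (27.168.60.16 - 27.168.60.31) does not contain 27.168.60.89
  27.168.61.0/25 (27.168.61.0 - 27.168.61.127) does not contain 27.168.60.89
Longest matching prefix is /22 -> interface wlan1.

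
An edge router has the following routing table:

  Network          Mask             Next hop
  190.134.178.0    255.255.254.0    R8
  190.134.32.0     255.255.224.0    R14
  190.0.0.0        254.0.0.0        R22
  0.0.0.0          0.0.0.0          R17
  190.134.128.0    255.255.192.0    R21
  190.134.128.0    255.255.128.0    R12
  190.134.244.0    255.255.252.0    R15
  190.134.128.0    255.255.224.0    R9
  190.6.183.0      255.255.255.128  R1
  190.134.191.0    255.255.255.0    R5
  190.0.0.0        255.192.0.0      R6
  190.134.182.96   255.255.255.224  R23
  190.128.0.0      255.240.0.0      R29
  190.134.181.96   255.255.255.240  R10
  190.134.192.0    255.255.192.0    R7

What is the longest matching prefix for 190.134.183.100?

Entries matching 190.134.183.100:
  0.0.0.0/0 (default, matches everything)
  190.0.0.0/7 (190.0.0.0 - 191.255.255.255)
  190.128.0.0/12 (190.128.0.0 - 190.143.255.255)
  190.134.128.0/17 (190.134.128.0 - 190.134.255.255)
  190.134.128.0/18 (190.134.128.0 - 190.134.191.255)
Most specific is 190.134.128.0/18.

190.134.128.0/18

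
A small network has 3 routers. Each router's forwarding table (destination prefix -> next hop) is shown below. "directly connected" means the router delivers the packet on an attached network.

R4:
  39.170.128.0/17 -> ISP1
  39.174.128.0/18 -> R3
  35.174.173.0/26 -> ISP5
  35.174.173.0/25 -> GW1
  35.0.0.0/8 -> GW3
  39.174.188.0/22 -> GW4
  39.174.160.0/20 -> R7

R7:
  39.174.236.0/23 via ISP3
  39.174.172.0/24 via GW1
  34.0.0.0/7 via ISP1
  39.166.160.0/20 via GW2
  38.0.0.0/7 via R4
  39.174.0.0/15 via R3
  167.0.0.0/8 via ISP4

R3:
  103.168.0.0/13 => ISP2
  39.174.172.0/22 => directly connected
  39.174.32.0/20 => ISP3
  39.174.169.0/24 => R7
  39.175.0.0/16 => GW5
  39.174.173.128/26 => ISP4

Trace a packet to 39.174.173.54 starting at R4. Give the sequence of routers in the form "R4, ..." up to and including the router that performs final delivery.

R4, R7, R3

At R4: longest match for 39.174.173.54 is 39.174.160.0/20 -> R7
At R7: longest match for 39.174.173.54 is 39.174.0.0/15 -> R3
At R3: longest match for 39.174.173.54 is 39.174.172.0/22 -> directly connected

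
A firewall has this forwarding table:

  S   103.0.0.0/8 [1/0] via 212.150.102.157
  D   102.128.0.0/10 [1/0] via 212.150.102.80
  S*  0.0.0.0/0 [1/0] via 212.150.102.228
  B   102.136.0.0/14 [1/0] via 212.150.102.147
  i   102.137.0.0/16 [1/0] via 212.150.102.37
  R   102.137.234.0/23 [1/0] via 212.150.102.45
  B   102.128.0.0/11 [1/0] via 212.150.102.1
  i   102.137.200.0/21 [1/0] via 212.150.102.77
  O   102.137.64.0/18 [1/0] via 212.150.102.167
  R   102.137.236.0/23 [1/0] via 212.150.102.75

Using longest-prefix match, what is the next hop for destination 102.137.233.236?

212.150.102.37

Routes whose prefix contains 102.137.233.236:
  0.0.0.0/0 (default, matches everything) -> 212.150.102.228
  102.128.0.0/10 (102.128.0.0 - 102.191.255.255) -> 212.150.102.80
  102.128.0.0/11 (102.128.0.0 - 102.159.255.255) -> 212.150.102.1
  102.136.0.0/14 (102.136.0.0 - 102.139.255.255) -> 212.150.102.147
  102.137.0.0/16 (102.137.0.0 - 102.137.255.255) -> 212.150.102.37
More-specific entries that do NOT match:
  102.137.234.0/23 (102.137.234.0 - 102.137.235.255) does not contain 102.137.233.236
  102.137.236.0/23 (102.137.236.0 - 102.137.237.255) does not contain 102.137.233.236
  102.137.200.0/21 (102.137.200.0 - 102.137.207.255) does not contain 102.137.233.236
  102.137.64.0/18 (102.137.64.0 - 102.137.127.255) does not contain 102.137.233.236
Longest matching prefix is /16 -> next hop 212.150.102.37.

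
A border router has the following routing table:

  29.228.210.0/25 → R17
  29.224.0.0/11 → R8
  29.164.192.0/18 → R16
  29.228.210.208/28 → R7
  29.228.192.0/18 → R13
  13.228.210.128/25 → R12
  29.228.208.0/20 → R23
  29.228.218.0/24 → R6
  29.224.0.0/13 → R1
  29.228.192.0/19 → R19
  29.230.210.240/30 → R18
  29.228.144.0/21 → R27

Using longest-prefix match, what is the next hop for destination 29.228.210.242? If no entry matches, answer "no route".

Routes whose prefix contains 29.228.210.242:
  29.224.0.0/11 (29.224.0.0 - 29.255.255.255) -> R8
  29.224.0.0/13 (29.224.0.0 - 29.231.255.255) -> R1
  29.228.192.0/18 (29.228.192.0 - 29.228.255.255) -> R13
  29.228.192.0/19 (29.228.192.0 - 29.228.223.255) -> R19
  29.228.208.0/20 (29.228.208.0 - 29.228.223.255) -> R23
More-specific entries that do NOT match:
  29.230.210.240/30 (29.230.210.240 - 29.230.210.243) does not contain 29.228.210.242
  29.228.210.208/28 (29.228.210.208 - 29.228.210.223) does not contain 29.228.210.242
  29.228.210.0/25 (29.228.210.0 - 29.228.210.127) does not contain 29.228.210.242
  13.228.210.128/25 (13.228.210.128 - 13.228.210.255) does not contain 29.228.210.242
  29.228.218.0/24 (29.228.218.0 - 29.228.218.255) does not contain 29.228.210.242
  29.228.144.0/21 (29.228.144.0 - 29.228.151.255) does not contain 29.228.210.242
Longest matching prefix is /20 -> next hop R23.

R23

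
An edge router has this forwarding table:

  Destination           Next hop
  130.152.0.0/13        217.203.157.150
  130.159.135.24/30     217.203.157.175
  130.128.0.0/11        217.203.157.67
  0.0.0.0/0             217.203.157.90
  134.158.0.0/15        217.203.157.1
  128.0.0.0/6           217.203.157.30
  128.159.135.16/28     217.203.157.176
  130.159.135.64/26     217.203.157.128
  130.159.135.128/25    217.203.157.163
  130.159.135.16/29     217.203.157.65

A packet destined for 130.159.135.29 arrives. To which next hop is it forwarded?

217.203.157.150

Routes whose prefix contains 130.159.135.29:
  0.0.0.0/0 (default, matches everything) -> 217.203.157.90
  128.0.0.0/6 (128.0.0.0 - 131.255.255.255) -> 217.203.157.30
  130.128.0.0/11 (130.128.0.0 - 130.159.255.255) -> 217.203.157.67
  130.152.0.0/13 (130.152.0.0 - 130.159.255.255) -> 217.203.157.150
More-specific entries that do NOT match:
  130.159.135.24/30 (130.159.135.24 - 130.159.135.27) does not contain 130.159.135.29
  130.159.135.16/29 (130.159.135.16 - 130.159.135.23) does not contain 130.159.135.29
  128.159.135.16/28 (128.159.135.16 - 128.159.135.31) does not contain 130.159.135.29
  130.159.135.64/26 (130.159.135.64 - 130.159.135.127) does not contain 130.159.135.29
  130.159.135.128/25 (130.159.135.128 - 130.159.135.255) does not contain 130.159.135.29
  134.158.0.0/15 (134.158.0.0 - 134.159.255.255) does not contain 130.159.135.29
Longest matching prefix is /13 -> next hop 217.203.157.150.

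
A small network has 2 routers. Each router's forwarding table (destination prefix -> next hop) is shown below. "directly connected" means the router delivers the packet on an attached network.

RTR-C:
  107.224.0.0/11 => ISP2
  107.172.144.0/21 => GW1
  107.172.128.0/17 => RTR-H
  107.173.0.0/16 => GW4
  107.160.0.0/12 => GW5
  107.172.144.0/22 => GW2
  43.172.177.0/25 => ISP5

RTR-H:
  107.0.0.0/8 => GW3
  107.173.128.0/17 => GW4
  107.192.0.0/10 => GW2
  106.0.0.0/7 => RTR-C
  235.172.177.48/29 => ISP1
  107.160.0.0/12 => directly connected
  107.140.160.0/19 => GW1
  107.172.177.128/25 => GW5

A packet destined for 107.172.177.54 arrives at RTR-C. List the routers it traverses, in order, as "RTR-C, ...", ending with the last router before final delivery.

RTR-C, RTR-H

At RTR-C: longest match for 107.172.177.54 is 107.172.128.0/17 -> RTR-H
At RTR-H: longest match for 107.172.177.54 is 107.160.0.0/12 -> directly connected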